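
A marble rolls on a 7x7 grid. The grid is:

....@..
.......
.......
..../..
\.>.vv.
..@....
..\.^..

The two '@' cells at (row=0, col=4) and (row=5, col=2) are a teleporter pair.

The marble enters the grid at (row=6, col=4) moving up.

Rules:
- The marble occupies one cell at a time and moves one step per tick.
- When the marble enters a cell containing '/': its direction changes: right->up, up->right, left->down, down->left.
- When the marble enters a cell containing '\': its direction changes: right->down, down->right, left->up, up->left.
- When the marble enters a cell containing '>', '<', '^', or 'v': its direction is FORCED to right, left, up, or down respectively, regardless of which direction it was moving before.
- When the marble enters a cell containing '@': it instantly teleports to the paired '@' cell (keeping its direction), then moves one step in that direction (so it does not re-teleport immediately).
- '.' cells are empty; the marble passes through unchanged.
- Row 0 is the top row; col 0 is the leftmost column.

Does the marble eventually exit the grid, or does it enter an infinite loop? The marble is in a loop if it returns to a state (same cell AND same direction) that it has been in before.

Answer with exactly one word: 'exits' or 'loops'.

Step 1: enter (6,4), '^' forces up->up, move up to (5,4)
Step 2: enter (5,4), '.' pass, move up to (4,4)
Step 3: enter (4,4), 'v' forces up->down, move down to (5,4)
Step 4: enter (5,4), '.' pass, move down to (6,4)
Step 5: enter (6,4), '^' forces down->up, move up to (5,4)
Step 6: at (5,4) dir=up — LOOP DETECTED (seen before)

Answer: loops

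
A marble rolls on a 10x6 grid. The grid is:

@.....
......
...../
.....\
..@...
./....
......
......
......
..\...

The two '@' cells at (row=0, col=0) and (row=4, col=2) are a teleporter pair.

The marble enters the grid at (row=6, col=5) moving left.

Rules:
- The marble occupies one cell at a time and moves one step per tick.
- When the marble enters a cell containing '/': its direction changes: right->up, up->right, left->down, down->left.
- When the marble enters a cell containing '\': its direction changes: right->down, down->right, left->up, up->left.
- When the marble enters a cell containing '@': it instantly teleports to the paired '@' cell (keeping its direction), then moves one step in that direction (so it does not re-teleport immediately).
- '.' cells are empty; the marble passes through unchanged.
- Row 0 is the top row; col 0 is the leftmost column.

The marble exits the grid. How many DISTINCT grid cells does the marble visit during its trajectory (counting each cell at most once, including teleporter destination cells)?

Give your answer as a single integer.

Step 1: enter (6,5), '.' pass, move left to (6,4)
Step 2: enter (6,4), '.' pass, move left to (6,3)
Step 3: enter (6,3), '.' pass, move left to (6,2)
Step 4: enter (6,2), '.' pass, move left to (6,1)
Step 5: enter (6,1), '.' pass, move left to (6,0)
Step 6: enter (6,0), '.' pass, move left to (6,-1)
Step 7: at (6,-1) — EXIT via left edge, pos 6
Distinct cells visited: 6 (path length 6)

Answer: 6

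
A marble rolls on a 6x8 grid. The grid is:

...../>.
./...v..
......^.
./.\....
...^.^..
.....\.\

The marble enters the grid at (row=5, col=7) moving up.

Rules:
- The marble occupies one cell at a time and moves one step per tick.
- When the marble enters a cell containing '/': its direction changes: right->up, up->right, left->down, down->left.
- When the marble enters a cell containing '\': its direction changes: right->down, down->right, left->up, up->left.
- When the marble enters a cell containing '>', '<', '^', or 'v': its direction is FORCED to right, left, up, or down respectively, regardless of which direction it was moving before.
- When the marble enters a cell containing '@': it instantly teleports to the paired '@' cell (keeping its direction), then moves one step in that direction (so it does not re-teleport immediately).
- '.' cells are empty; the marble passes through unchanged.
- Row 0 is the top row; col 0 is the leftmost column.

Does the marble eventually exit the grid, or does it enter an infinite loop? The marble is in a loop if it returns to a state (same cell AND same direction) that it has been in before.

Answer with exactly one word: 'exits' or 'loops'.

Answer: loops

Derivation:
Step 1: enter (5,7), '\' deflects up->left, move left to (5,6)
Step 2: enter (5,6), '.' pass, move left to (5,5)
Step 3: enter (5,5), '\' deflects left->up, move up to (4,5)
Step 4: enter (4,5), '^' forces up->up, move up to (3,5)
Step 5: enter (3,5), '.' pass, move up to (2,5)
Step 6: enter (2,5), '.' pass, move up to (1,5)
Step 7: enter (1,5), 'v' forces up->down, move down to (2,5)
Step 8: enter (2,5), '.' pass, move down to (3,5)
Step 9: enter (3,5), '.' pass, move down to (4,5)
Step 10: enter (4,5), '^' forces down->up, move up to (3,5)
Step 11: at (3,5) dir=up — LOOP DETECTED (seen before)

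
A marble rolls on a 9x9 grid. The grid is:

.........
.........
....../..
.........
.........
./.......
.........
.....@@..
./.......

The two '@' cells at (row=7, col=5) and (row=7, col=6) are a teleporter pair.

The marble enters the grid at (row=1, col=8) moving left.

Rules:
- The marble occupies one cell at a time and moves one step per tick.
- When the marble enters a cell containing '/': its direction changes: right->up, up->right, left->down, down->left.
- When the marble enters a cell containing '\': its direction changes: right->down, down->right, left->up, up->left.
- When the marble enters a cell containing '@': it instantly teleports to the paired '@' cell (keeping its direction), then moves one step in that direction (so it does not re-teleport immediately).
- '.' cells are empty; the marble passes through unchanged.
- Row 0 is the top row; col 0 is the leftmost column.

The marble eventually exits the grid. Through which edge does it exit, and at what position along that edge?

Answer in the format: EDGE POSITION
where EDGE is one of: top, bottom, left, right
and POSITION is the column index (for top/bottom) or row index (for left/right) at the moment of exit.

Answer: left 1

Derivation:
Step 1: enter (1,8), '.' pass, move left to (1,7)
Step 2: enter (1,7), '.' pass, move left to (1,6)
Step 3: enter (1,6), '.' pass, move left to (1,5)
Step 4: enter (1,5), '.' pass, move left to (1,4)
Step 5: enter (1,4), '.' pass, move left to (1,3)
Step 6: enter (1,3), '.' pass, move left to (1,2)
Step 7: enter (1,2), '.' pass, move left to (1,1)
Step 8: enter (1,1), '.' pass, move left to (1,0)
Step 9: enter (1,0), '.' pass, move left to (1,-1)
Step 10: at (1,-1) — EXIT via left edge, pos 1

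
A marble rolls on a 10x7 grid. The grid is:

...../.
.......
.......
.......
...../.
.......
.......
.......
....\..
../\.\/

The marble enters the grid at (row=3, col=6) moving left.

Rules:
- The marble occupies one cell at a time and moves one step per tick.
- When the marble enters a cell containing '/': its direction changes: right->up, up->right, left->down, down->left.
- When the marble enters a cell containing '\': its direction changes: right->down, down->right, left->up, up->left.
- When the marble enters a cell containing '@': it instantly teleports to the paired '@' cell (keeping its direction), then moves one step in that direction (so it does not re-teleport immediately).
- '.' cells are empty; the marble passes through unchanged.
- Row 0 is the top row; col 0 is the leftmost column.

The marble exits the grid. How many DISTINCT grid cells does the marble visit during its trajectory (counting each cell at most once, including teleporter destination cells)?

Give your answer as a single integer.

Step 1: enter (3,6), '.' pass, move left to (3,5)
Step 2: enter (3,5), '.' pass, move left to (3,4)
Step 3: enter (3,4), '.' pass, move left to (3,3)
Step 4: enter (3,3), '.' pass, move left to (3,2)
Step 5: enter (3,2), '.' pass, move left to (3,1)
Step 6: enter (3,1), '.' pass, move left to (3,0)
Step 7: enter (3,0), '.' pass, move left to (3,-1)
Step 8: at (3,-1) — EXIT via left edge, pos 3
Distinct cells visited: 7 (path length 7)

Answer: 7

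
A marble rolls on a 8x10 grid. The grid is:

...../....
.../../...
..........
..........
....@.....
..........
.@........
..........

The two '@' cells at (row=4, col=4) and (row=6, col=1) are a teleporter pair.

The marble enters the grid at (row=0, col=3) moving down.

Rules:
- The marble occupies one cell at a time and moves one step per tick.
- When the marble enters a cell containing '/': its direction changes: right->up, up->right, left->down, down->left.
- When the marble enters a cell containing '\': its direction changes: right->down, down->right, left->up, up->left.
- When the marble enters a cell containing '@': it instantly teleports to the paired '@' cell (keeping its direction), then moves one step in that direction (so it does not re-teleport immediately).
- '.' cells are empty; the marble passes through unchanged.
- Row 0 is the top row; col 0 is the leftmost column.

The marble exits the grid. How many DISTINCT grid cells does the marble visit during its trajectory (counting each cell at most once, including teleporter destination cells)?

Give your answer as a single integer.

Answer: 5

Derivation:
Step 1: enter (0,3), '.' pass, move down to (1,3)
Step 2: enter (1,3), '/' deflects down->left, move left to (1,2)
Step 3: enter (1,2), '.' pass, move left to (1,1)
Step 4: enter (1,1), '.' pass, move left to (1,0)
Step 5: enter (1,0), '.' pass, move left to (1,-1)
Step 6: at (1,-1) — EXIT via left edge, pos 1
Distinct cells visited: 5 (path length 5)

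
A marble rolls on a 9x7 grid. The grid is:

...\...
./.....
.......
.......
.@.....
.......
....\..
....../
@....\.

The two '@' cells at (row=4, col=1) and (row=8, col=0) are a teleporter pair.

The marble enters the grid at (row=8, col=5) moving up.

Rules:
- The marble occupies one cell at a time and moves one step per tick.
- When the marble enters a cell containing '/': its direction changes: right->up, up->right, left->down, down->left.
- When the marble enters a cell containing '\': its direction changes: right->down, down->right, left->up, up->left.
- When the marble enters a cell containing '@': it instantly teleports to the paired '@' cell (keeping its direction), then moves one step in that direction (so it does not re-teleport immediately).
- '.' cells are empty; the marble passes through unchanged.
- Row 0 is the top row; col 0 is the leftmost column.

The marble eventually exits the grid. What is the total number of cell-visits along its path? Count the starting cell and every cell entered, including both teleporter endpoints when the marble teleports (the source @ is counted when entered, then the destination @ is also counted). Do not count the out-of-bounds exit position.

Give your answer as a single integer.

Answer: 8

Derivation:
Step 1: enter (8,5), '\' deflects up->left, move left to (8,4)
Step 2: enter (8,4), '.' pass, move left to (8,3)
Step 3: enter (8,3), '.' pass, move left to (8,2)
Step 4: enter (8,2), '.' pass, move left to (8,1)
Step 5: enter (8,1), '.' pass, move left to (8,0)
Step 6: enter (8,0), '@' teleport (8,0)->(4,1), also enter (4,1), move left to (4,0)
Step 7: enter (4,0), '.' pass, move left to (4,-1)
Step 8: at (4,-1) — EXIT via left edge, pos 4
Path length (cell visits): 8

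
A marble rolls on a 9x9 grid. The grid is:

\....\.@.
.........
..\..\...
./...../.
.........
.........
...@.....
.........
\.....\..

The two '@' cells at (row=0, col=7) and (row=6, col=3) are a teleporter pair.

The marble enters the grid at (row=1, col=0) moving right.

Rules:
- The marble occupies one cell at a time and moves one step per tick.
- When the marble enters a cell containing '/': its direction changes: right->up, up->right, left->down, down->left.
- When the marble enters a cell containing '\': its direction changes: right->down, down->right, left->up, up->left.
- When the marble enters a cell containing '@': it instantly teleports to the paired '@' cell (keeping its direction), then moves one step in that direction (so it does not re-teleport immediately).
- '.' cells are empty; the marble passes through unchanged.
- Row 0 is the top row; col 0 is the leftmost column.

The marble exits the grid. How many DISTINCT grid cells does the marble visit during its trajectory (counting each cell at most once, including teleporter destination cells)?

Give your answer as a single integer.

Step 1: enter (1,0), '.' pass, move right to (1,1)
Step 2: enter (1,1), '.' pass, move right to (1,2)
Step 3: enter (1,2), '.' pass, move right to (1,3)
Step 4: enter (1,3), '.' pass, move right to (1,4)
Step 5: enter (1,4), '.' pass, move right to (1,5)
Step 6: enter (1,5), '.' pass, move right to (1,6)
Step 7: enter (1,6), '.' pass, move right to (1,7)
Step 8: enter (1,7), '.' pass, move right to (1,8)
Step 9: enter (1,8), '.' pass, move right to (1,9)
Step 10: at (1,9) — EXIT via right edge, pos 1
Distinct cells visited: 9 (path length 9)

Answer: 9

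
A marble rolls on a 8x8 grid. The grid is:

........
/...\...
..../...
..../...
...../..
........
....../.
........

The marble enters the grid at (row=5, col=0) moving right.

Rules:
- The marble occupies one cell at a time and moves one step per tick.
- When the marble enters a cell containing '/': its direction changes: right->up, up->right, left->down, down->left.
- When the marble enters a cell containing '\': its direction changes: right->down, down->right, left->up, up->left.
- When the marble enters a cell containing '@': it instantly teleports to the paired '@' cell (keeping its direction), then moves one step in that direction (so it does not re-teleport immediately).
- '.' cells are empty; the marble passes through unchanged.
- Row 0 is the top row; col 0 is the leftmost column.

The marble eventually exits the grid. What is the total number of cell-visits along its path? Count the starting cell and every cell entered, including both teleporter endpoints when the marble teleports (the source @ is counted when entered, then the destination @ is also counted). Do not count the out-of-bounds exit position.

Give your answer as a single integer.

Step 1: enter (5,0), '.' pass, move right to (5,1)
Step 2: enter (5,1), '.' pass, move right to (5,2)
Step 3: enter (5,2), '.' pass, move right to (5,3)
Step 4: enter (5,3), '.' pass, move right to (5,4)
Step 5: enter (5,4), '.' pass, move right to (5,5)
Step 6: enter (5,5), '.' pass, move right to (5,6)
Step 7: enter (5,6), '.' pass, move right to (5,7)
Step 8: enter (5,7), '.' pass, move right to (5,8)
Step 9: at (5,8) — EXIT via right edge, pos 5
Path length (cell visits): 8

Answer: 8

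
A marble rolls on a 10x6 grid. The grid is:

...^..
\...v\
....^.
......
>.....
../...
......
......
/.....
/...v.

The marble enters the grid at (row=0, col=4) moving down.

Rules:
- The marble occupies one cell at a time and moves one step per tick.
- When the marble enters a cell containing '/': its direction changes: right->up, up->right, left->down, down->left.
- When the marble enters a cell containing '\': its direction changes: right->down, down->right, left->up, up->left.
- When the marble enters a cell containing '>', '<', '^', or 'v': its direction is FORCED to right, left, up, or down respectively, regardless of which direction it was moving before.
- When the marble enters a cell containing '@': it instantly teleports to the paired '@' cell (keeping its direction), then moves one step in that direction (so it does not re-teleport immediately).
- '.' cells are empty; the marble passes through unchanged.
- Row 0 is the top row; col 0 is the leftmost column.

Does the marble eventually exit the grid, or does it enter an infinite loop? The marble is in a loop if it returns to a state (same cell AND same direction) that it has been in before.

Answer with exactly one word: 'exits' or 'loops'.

Answer: loops

Derivation:
Step 1: enter (0,4), '.' pass, move down to (1,4)
Step 2: enter (1,4), 'v' forces down->down, move down to (2,4)
Step 3: enter (2,4), '^' forces down->up, move up to (1,4)
Step 4: enter (1,4), 'v' forces up->down, move down to (2,4)
Step 5: at (2,4) dir=down — LOOP DETECTED (seen before)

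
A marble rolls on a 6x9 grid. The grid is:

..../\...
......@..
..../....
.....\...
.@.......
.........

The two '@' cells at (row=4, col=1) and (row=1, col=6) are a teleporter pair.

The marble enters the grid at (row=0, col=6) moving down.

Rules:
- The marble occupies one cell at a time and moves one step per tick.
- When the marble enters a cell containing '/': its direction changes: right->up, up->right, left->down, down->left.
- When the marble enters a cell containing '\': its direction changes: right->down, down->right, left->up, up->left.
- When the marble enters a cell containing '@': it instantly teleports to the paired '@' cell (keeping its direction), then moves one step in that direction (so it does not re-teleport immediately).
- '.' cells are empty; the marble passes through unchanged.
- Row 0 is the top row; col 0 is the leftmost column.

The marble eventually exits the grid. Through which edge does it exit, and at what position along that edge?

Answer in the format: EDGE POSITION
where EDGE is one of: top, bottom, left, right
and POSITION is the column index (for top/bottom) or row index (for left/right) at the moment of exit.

Step 1: enter (0,6), '.' pass, move down to (1,6)
Step 2: enter (1,6), '@' teleport (1,6)->(4,1), also enter (4,1), move down to (5,1)
Step 3: enter (5,1), '.' pass, move down to (6,1)
Step 4: at (6,1) — EXIT via bottom edge, pos 1

Answer: bottom 1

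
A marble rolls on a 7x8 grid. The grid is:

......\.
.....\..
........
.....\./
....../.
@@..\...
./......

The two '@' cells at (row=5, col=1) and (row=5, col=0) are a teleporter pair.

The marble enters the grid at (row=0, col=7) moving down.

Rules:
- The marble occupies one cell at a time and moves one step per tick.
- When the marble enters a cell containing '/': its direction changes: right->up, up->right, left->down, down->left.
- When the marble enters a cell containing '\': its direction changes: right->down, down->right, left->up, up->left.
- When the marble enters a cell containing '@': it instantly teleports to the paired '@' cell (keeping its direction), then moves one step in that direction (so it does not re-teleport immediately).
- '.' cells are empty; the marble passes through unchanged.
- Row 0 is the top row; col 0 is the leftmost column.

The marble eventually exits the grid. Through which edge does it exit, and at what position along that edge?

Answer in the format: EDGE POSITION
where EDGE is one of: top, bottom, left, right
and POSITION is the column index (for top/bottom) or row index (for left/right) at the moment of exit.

Answer: left 1

Derivation:
Step 1: enter (0,7), '.' pass, move down to (1,7)
Step 2: enter (1,7), '.' pass, move down to (2,7)
Step 3: enter (2,7), '.' pass, move down to (3,7)
Step 4: enter (3,7), '/' deflects down->left, move left to (3,6)
Step 5: enter (3,6), '.' pass, move left to (3,5)
Step 6: enter (3,5), '\' deflects left->up, move up to (2,5)
Step 7: enter (2,5), '.' pass, move up to (1,5)
Step 8: enter (1,5), '\' deflects up->left, move left to (1,4)
Step 9: enter (1,4), '.' pass, move left to (1,3)
Step 10: enter (1,3), '.' pass, move left to (1,2)
Step 11: enter (1,2), '.' pass, move left to (1,1)
Step 12: enter (1,1), '.' pass, move left to (1,0)
Step 13: enter (1,0), '.' pass, move left to (1,-1)
Step 14: at (1,-1) — EXIT via left edge, pos 1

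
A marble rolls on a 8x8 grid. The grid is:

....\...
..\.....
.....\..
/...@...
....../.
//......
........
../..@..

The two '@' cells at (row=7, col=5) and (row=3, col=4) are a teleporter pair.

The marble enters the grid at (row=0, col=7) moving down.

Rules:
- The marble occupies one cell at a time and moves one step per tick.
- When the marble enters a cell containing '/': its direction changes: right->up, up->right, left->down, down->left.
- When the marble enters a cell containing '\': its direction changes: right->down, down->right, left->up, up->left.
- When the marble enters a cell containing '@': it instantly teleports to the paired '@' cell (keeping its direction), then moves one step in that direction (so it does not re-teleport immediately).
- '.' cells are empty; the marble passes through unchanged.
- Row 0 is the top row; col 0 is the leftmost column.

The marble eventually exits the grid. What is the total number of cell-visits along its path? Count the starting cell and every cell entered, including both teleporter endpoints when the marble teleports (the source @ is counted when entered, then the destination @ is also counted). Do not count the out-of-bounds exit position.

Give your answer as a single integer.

Answer: 8

Derivation:
Step 1: enter (0,7), '.' pass, move down to (1,7)
Step 2: enter (1,7), '.' pass, move down to (2,7)
Step 3: enter (2,7), '.' pass, move down to (3,7)
Step 4: enter (3,7), '.' pass, move down to (4,7)
Step 5: enter (4,7), '.' pass, move down to (5,7)
Step 6: enter (5,7), '.' pass, move down to (6,7)
Step 7: enter (6,7), '.' pass, move down to (7,7)
Step 8: enter (7,7), '.' pass, move down to (8,7)
Step 9: at (8,7) — EXIT via bottom edge, pos 7
Path length (cell visits): 8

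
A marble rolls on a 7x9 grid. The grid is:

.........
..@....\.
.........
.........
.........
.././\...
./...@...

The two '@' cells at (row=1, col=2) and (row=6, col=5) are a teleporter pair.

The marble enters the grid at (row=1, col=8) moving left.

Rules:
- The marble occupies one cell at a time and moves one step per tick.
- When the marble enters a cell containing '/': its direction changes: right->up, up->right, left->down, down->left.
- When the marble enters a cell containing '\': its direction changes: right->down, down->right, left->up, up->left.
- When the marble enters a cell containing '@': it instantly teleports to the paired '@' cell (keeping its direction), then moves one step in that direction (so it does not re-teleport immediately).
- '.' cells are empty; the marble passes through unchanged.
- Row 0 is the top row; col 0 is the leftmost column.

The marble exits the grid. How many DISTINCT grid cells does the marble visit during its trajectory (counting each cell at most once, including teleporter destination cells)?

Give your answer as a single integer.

Step 1: enter (1,8), '.' pass, move left to (1,7)
Step 2: enter (1,7), '\' deflects left->up, move up to (0,7)
Step 3: enter (0,7), '.' pass, move up to (-1,7)
Step 4: at (-1,7) — EXIT via top edge, pos 7
Distinct cells visited: 3 (path length 3)

Answer: 3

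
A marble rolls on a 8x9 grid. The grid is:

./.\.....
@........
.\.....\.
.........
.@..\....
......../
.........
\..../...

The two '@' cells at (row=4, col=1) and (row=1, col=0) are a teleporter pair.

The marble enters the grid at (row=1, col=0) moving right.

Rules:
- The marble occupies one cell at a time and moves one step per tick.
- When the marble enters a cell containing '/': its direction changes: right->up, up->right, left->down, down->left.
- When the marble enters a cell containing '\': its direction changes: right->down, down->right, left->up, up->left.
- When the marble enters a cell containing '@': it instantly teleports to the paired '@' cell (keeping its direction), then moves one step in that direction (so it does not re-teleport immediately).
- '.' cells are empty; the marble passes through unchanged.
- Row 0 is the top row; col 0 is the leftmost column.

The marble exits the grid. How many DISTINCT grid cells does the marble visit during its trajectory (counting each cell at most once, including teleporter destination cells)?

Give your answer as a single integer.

Answer: 8

Derivation:
Step 1: enter (1,0), '@' teleport (1,0)->(4,1), also enter (4,1), move right to (4,2)
Step 2: enter (4,2), '.' pass, move right to (4,3)
Step 3: enter (4,3), '.' pass, move right to (4,4)
Step 4: enter (4,4), '\' deflects right->down, move down to (5,4)
Step 5: enter (5,4), '.' pass, move down to (6,4)
Step 6: enter (6,4), '.' pass, move down to (7,4)
Step 7: enter (7,4), '.' pass, move down to (8,4)
Step 8: at (8,4) — EXIT via bottom edge, pos 4
Distinct cells visited: 8 (path length 8)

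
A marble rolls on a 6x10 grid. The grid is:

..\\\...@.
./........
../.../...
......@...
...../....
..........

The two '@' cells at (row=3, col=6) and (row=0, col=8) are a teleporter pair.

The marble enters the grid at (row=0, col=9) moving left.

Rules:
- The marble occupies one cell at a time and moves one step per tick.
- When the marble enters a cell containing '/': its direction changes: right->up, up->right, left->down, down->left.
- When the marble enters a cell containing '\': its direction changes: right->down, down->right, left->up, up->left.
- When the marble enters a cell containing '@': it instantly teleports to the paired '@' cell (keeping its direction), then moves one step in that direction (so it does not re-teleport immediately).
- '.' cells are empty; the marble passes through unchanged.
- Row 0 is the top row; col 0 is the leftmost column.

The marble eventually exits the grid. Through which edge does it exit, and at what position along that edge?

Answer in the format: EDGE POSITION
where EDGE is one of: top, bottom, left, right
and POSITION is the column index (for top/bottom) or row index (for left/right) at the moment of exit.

Step 1: enter (0,9), '.' pass, move left to (0,8)
Step 2: enter (0,8), '@' teleport (0,8)->(3,6), also enter (3,6), move left to (3,5)
Step 3: enter (3,5), '.' pass, move left to (3,4)
Step 4: enter (3,4), '.' pass, move left to (3,3)
Step 5: enter (3,3), '.' pass, move left to (3,2)
Step 6: enter (3,2), '.' pass, move left to (3,1)
Step 7: enter (3,1), '.' pass, move left to (3,0)
Step 8: enter (3,0), '.' pass, move left to (3,-1)
Step 9: at (3,-1) — EXIT via left edge, pos 3

Answer: left 3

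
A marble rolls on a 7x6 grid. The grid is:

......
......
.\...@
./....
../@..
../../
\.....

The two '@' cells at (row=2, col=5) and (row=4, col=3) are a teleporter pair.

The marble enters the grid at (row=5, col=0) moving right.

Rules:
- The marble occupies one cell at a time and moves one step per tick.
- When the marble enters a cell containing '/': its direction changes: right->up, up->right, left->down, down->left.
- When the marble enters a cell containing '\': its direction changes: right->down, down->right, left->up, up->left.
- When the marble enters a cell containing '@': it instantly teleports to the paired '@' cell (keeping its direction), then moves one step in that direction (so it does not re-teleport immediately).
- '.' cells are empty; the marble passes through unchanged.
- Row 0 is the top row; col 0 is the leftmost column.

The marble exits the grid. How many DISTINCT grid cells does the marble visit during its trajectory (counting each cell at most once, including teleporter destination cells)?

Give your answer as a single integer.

Answer: 6

Derivation:
Step 1: enter (5,0), '.' pass, move right to (5,1)
Step 2: enter (5,1), '.' pass, move right to (5,2)
Step 3: enter (5,2), '/' deflects right->up, move up to (4,2)
Step 4: enter (4,2), '/' deflects up->right, move right to (4,3)
Step 5: enter (4,3), '@' teleport (4,3)->(2,5), also enter (2,5), move right to (2,6)
Step 6: at (2,6) — EXIT via right edge, pos 2
Distinct cells visited: 6 (path length 6)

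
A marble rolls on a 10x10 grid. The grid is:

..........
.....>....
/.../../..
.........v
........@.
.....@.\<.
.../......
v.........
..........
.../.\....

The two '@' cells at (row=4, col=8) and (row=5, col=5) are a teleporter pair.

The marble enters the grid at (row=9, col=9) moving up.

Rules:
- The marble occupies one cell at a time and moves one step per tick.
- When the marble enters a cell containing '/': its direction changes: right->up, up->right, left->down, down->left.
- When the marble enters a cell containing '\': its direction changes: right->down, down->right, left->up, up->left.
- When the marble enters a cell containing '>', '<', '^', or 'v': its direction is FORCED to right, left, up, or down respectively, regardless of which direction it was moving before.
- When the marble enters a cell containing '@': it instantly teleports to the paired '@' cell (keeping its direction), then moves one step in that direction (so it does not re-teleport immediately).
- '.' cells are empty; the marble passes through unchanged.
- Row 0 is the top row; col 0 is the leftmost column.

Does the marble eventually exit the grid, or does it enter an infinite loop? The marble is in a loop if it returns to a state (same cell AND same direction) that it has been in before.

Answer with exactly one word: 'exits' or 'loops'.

Answer: exits

Derivation:
Step 1: enter (9,9), '.' pass, move up to (8,9)
Step 2: enter (8,9), '.' pass, move up to (7,9)
Step 3: enter (7,9), '.' pass, move up to (6,9)
Step 4: enter (6,9), '.' pass, move up to (5,9)
Step 5: enter (5,9), '.' pass, move up to (4,9)
Step 6: enter (4,9), '.' pass, move up to (3,9)
Step 7: enter (3,9), 'v' forces up->down, move down to (4,9)
Step 8: enter (4,9), '.' pass, move down to (5,9)
Step 9: enter (5,9), '.' pass, move down to (6,9)
Step 10: enter (6,9), '.' pass, move down to (7,9)
Step 11: enter (7,9), '.' pass, move down to (8,9)
Step 12: enter (8,9), '.' pass, move down to (9,9)
Step 13: enter (9,9), '.' pass, move down to (10,9)
Step 14: at (10,9) — EXIT via bottom edge, pos 9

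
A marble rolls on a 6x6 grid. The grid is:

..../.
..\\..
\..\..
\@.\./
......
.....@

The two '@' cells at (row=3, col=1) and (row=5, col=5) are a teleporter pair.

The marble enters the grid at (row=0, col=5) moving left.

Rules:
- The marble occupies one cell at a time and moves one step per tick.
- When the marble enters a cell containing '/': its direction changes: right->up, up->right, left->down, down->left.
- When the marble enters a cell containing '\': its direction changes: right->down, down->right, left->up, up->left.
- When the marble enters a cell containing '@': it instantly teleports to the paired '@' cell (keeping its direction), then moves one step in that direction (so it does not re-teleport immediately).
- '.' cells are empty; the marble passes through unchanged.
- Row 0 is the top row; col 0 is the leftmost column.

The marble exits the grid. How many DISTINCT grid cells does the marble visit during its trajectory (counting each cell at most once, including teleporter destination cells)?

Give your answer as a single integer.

Answer: 7

Derivation:
Step 1: enter (0,5), '.' pass, move left to (0,4)
Step 2: enter (0,4), '/' deflects left->down, move down to (1,4)
Step 3: enter (1,4), '.' pass, move down to (2,4)
Step 4: enter (2,4), '.' pass, move down to (3,4)
Step 5: enter (3,4), '.' pass, move down to (4,4)
Step 6: enter (4,4), '.' pass, move down to (5,4)
Step 7: enter (5,4), '.' pass, move down to (6,4)
Step 8: at (6,4) — EXIT via bottom edge, pos 4
Distinct cells visited: 7 (path length 7)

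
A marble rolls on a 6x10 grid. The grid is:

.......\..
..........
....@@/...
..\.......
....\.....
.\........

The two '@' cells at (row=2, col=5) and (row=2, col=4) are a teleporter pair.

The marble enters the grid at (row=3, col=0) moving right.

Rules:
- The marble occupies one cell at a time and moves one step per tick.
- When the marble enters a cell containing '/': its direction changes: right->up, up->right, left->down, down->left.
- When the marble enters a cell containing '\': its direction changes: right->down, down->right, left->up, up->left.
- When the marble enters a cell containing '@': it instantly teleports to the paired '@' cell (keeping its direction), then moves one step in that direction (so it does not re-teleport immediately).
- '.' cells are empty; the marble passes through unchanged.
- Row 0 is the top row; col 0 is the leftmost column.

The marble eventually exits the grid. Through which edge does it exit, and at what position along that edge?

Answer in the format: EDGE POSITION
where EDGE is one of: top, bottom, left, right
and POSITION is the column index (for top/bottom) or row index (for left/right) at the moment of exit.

Step 1: enter (3,0), '.' pass, move right to (3,1)
Step 2: enter (3,1), '.' pass, move right to (3,2)
Step 3: enter (3,2), '\' deflects right->down, move down to (4,2)
Step 4: enter (4,2), '.' pass, move down to (5,2)
Step 5: enter (5,2), '.' pass, move down to (6,2)
Step 6: at (6,2) — EXIT via bottom edge, pos 2

Answer: bottom 2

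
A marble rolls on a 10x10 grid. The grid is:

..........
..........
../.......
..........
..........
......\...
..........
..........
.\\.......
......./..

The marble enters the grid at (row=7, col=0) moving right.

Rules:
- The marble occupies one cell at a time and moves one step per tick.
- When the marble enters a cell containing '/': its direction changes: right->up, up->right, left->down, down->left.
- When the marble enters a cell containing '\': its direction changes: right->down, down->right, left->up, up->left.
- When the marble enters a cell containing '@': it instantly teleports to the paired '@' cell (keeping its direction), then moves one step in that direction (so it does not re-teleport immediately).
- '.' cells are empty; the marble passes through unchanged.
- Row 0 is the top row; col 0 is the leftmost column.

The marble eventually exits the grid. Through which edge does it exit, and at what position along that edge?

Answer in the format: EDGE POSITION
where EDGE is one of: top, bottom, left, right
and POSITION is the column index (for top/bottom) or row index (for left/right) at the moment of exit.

Answer: right 7

Derivation:
Step 1: enter (7,0), '.' pass, move right to (7,1)
Step 2: enter (7,1), '.' pass, move right to (7,2)
Step 3: enter (7,2), '.' pass, move right to (7,3)
Step 4: enter (7,3), '.' pass, move right to (7,4)
Step 5: enter (7,4), '.' pass, move right to (7,5)
Step 6: enter (7,5), '.' pass, move right to (7,6)
Step 7: enter (7,6), '.' pass, move right to (7,7)
Step 8: enter (7,7), '.' pass, move right to (7,8)
Step 9: enter (7,8), '.' pass, move right to (7,9)
Step 10: enter (7,9), '.' pass, move right to (7,10)
Step 11: at (7,10) — EXIT via right edge, pos 7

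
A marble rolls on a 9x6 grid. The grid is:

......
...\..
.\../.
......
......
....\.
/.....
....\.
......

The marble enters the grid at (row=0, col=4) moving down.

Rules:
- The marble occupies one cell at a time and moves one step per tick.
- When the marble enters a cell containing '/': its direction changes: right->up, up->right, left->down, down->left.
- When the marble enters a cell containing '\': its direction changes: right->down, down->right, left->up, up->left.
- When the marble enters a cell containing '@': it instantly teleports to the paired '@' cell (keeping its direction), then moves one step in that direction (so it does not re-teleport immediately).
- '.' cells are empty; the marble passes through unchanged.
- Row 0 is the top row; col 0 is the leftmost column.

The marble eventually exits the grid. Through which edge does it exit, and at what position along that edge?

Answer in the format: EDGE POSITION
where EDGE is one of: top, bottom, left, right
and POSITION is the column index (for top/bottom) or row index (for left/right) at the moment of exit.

Step 1: enter (0,4), '.' pass, move down to (1,4)
Step 2: enter (1,4), '.' pass, move down to (2,4)
Step 3: enter (2,4), '/' deflects down->left, move left to (2,3)
Step 4: enter (2,3), '.' pass, move left to (2,2)
Step 5: enter (2,2), '.' pass, move left to (2,1)
Step 6: enter (2,1), '\' deflects left->up, move up to (1,1)
Step 7: enter (1,1), '.' pass, move up to (0,1)
Step 8: enter (0,1), '.' pass, move up to (-1,1)
Step 9: at (-1,1) — EXIT via top edge, pos 1

Answer: top 1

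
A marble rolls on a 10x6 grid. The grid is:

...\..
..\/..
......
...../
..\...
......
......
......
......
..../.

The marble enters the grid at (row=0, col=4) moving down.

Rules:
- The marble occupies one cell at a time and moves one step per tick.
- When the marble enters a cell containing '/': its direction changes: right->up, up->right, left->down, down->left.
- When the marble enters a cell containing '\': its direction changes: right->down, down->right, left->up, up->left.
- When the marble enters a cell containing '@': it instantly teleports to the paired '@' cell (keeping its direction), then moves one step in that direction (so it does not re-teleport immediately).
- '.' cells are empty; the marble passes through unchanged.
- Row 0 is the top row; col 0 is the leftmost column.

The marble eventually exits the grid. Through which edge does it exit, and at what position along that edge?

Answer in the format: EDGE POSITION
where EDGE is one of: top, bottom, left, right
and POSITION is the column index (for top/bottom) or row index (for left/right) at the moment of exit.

Answer: left 9

Derivation:
Step 1: enter (0,4), '.' pass, move down to (1,4)
Step 2: enter (1,4), '.' pass, move down to (2,4)
Step 3: enter (2,4), '.' pass, move down to (3,4)
Step 4: enter (3,4), '.' pass, move down to (4,4)
Step 5: enter (4,4), '.' pass, move down to (5,4)
Step 6: enter (5,4), '.' pass, move down to (6,4)
Step 7: enter (6,4), '.' pass, move down to (7,4)
Step 8: enter (7,4), '.' pass, move down to (8,4)
Step 9: enter (8,4), '.' pass, move down to (9,4)
Step 10: enter (9,4), '/' deflects down->left, move left to (9,3)
Step 11: enter (9,3), '.' pass, move left to (9,2)
Step 12: enter (9,2), '.' pass, move left to (9,1)
Step 13: enter (9,1), '.' pass, move left to (9,0)
Step 14: enter (9,0), '.' pass, move left to (9,-1)
Step 15: at (9,-1) — EXIT via left edge, pos 9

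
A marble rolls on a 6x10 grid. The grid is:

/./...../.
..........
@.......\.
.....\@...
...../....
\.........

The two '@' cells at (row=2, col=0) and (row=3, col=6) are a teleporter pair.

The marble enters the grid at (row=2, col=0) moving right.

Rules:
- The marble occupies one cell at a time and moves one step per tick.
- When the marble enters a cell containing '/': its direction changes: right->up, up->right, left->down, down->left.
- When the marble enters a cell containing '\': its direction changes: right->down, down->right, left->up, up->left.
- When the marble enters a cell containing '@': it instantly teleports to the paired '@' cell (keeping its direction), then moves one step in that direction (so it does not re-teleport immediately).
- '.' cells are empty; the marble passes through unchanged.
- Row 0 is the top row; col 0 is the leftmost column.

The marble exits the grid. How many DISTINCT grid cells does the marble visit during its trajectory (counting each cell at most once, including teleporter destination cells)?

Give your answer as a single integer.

Step 1: enter (2,0), '@' teleport (2,0)->(3,6), also enter (3,6), move right to (3,7)
Step 2: enter (3,7), '.' pass, move right to (3,8)
Step 3: enter (3,8), '.' pass, move right to (3,9)
Step 4: enter (3,9), '.' pass, move right to (3,10)
Step 5: at (3,10) — EXIT via right edge, pos 3
Distinct cells visited: 5 (path length 5)

Answer: 5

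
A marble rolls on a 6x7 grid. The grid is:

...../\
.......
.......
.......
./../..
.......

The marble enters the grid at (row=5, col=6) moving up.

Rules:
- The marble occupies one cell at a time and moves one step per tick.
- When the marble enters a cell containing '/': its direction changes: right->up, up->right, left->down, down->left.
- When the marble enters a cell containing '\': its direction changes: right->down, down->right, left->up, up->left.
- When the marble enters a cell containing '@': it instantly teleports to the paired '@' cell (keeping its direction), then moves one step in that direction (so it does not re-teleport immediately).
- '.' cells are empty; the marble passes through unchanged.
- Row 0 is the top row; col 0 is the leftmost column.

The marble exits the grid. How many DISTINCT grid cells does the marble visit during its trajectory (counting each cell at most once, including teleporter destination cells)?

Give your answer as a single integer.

Answer: 12

Derivation:
Step 1: enter (5,6), '.' pass, move up to (4,6)
Step 2: enter (4,6), '.' pass, move up to (3,6)
Step 3: enter (3,6), '.' pass, move up to (2,6)
Step 4: enter (2,6), '.' pass, move up to (1,6)
Step 5: enter (1,6), '.' pass, move up to (0,6)
Step 6: enter (0,6), '\' deflects up->left, move left to (0,5)
Step 7: enter (0,5), '/' deflects left->down, move down to (1,5)
Step 8: enter (1,5), '.' pass, move down to (2,5)
Step 9: enter (2,5), '.' pass, move down to (3,5)
Step 10: enter (3,5), '.' pass, move down to (4,5)
Step 11: enter (4,5), '.' pass, move down to (5,5)
Step 12: enter (5,5), '.' pass, move down to (6,5)
Step 13: at (6,5) — EXIT via bottom edge, pos 5
Distinct cells visited: 12 (path length 12)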